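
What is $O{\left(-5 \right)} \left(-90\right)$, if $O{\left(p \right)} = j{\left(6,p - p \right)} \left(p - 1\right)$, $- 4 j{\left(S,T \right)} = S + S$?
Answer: $-1620$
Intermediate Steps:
$j{\left(S,T \right)} = - \frac{S}{2}$ ($j{\left(S,T \right)} = - \frac{S + S}{4} = - \frac{2 S}{4} = - \frac{S}{2}$)
$O{\left(p \right)} = 3 - 3 p$ ($O{\left(p \right)} = \left(- \frac{1}{2}\right) 6 \left(p - 1\right) = - 3 \left(-1 + p\right) = 3 - 3 p$)
$O{\left(-5 \right)} \left(-90\right) = \left(3 - -15\right) \left(-90\right) = \left(3 + 15\right) \left(-90\right) = 18 \left(-90\right) = -1620$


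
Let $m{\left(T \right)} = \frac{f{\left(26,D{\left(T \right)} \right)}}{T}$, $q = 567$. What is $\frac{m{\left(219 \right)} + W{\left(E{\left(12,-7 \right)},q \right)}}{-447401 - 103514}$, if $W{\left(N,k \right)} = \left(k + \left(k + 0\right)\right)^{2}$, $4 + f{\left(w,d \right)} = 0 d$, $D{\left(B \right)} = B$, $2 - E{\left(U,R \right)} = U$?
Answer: $- \frac{56324872}{24130077} \approx -2.3342$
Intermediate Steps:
$E{\left(U,R \right)} = 2 - U$
$f{\left(w,d \right)} = -4$ ($f{\left(w,d \right)} = -4 + 0 d = -4 + 0 = -4$)
$W{\left(N,k \right)} = 4 k^{2}$ ($W{\left(N,k \right)} = \left(k + k\right)^{2} = \left(2 k\right)^{2} = 4 k^{2}$)
$m{\left(T \right)} = - \frac{4}{T}$
$\frac{m{\left(219 \right)} + W{\left(E{\left(12,-7 \right)},q \right)}}{-447401 - 103514} = \frac{- \frac{4}{219} + 4 \cdot 567^{2}}{-447401 - 103514} = \frac{\left(-4\right) \frac{1}{219} + 4 \cdot 321489}{-550915} = \left(- \frac{4}{219} + 1285956\right) \left(- \frac{1}{550915}\right) = \frac{281624360}{219} \left(- \frac{1}{550915}\right) = - \frac{56324872}{24130077}$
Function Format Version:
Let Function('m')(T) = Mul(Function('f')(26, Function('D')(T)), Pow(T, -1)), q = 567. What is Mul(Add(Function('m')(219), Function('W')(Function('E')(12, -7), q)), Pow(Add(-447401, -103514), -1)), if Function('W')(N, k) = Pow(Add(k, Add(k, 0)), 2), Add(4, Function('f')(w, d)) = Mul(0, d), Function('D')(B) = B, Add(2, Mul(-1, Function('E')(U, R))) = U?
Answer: Rational(-56324872, 24130077) ≈ -2.3342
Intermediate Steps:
Function('E')(U, R) = Add(2, Mul(-1, U))
Function('f')(w, d) = -4 (Function('f')(w, d) = Add(-4, Mul(0, d)) = Add(-4, 0) = -4)
Function('W')(N, k) = Mul(4, Pow(k, 2)) (Function('W')(N, k) = Pow(Add(k, k), 2) = Pow(Mul(2, k), 2) = Mul(4, Pow(k, 2)))
Function('m')(T) = Mul(-4, Pow(T, -1))
Mul(Add(Function('m')(219), Function('W')(Function('E')(12, -7), q)), Pow(Add(-447401, -103514), -1)) = Mul(Add(Mul(-4, Pow(219, -1)), Mul(4, Pow(567, 2))), Pow(Add(-447401, -103514), -1)) = Mul(Add(Mul(-4, Rational(1, 219)), Mul(4, 321489)), Pow(-550915, -1)) = Mul(Add(Rational(-4, 219), 1285956), Rational(-1, 550915)) = Mul(Rational(281624360, 219), Rational(-1, 550915)) = Rational(-56324872, 24130077)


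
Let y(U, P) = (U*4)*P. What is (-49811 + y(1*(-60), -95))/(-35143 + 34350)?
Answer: 27011/793 ≈ 34.062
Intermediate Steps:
y(U, P) = 4*P*U (y(U, P) = (4*U)*P = 4*P*U)
(-49811 + y(1*(-60), -95))/(-35143 + 34350) = (-49811 + 4*(-95)*(1*(-60)))/(-35143 + 34350) = (-49811 + 4*(-95)*(-60))/(-793) = (-49811 + 22800)*(-1/793) = -27011*(-1/793) = 27011/793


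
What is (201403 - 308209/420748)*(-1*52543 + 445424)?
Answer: 33292579272808035/420748 ≈ 7.9127e+10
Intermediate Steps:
(201403 - 308209/420748)*(-1*52543 + 445424) = (201403 - 308209*1/420748)*(-52543 + 445424) = (201403 - 308209/420748)*392881 = (84739601235/420748)*392881 = 33292579272808035/420748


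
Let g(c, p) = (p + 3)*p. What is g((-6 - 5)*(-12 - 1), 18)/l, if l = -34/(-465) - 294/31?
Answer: -87885/2188 ≈ -40.167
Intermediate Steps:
g(c, p) = p*(3 + p) (g(c, p) = (3 + p)*p = p*(3 + p))
l = -4376/465 (l = -34*(-1/465) - 294*1/31 = 34/465 - 294/31 = -4376/465 ≈ -9.4108)
g((-6 - 5)*(-12 - 1), 18)/l = (18*(3 + 18))/(-4376/465) = (18*21)*(-465/4376) = 378*(-465/4376) = -87885/2188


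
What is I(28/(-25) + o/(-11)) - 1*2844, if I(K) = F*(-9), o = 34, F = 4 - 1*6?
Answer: -2826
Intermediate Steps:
F = -2 (F = 4 - 6 = -2)
I(K) = 18 (I(K) = -2*(-9) = 18)
I(28/(-25) + o/(-11)) - 1*2844 = 18 - 1*2844 = 18 - 2844 = -2826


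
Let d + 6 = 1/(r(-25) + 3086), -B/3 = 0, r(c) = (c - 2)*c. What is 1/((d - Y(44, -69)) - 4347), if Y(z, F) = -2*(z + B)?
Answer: -3761/16040664 ≈ -0.00023447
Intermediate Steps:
r(c) = c*(-2 + c) (r(c) = (-2 + c)*c = c*(-2 + c))
B = 0 (B = -3*0 = 0)
Y(z, F) = -2*z (Y(z, F) = -2*(z + 0) = -2*z)
d = -22565/3761 (d = -6 + 1/(-25*(-2 - 25) + 3086) = -6 + 1/(-25*(-27) + 3086) = -6 + 1/(675 + 3086) = -6 + 1/3761 = -22565/3761 ≈ -5.9997)
1/((d - Y(44, -69)) - 4347) = 1/((-22565/3761 - (-2)*44) - 4347) = 1/((-22565/3761 - 1*(-88)) - 4347) = 1/((-22565/3761 + 88) - 4347) = 1/(308403/3761 - 4347) = 1/(-16040664/3761) = -3761/16040664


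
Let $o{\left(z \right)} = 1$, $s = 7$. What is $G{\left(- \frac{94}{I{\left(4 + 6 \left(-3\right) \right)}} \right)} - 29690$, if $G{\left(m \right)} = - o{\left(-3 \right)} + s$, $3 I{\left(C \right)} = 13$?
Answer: $-29684$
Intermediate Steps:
$I{\left(C \right)} = \frac{13}{3}$ ($I{\left(C \right)} = \frac{1}{3} \cdot 13 = \frac{13}{3}$)
$G{\left(m \right)} = 6$ ($G{\left(m \right)} = \left(-1\right) 1 + 7 = -1 + 7 = 6$)
$G{\left(- \frac{94}{I{\left(4 + 6 \left(-3\right) \right)}} \right)} - 29690 = 6 - 29690 = -29684$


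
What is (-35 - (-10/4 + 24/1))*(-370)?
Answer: 20905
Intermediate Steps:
(-35 - (-10/4 + 24/1))*(-370) = (-35 - (-10*¼ + 24*1))*(-370) = (-35 - (-5/2 + 24))*(-370) = (-35 - 1*43/2)*(-370) = (-35 - 43/2)*(-370) = -113/2*(-370) = 20905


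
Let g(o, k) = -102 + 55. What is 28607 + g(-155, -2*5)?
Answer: 28560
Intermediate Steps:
g(o, k) = -47
28607 + g(-155, -2*5) = 28607 - 47 = 28560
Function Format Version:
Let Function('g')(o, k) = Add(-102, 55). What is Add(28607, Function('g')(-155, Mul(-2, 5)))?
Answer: 28560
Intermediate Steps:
Function('g')(o, k) = -47
Add(28607, Function('g')(-155, Mul(-2, 5))) = Add(28607, -47) = 28560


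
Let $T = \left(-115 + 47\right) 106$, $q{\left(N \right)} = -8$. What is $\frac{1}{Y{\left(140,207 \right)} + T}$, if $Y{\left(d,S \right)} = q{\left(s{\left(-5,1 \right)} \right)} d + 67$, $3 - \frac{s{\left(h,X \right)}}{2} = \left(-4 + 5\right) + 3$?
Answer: $- \frac{1}{8261} \approx -0.00012105$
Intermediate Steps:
$s{\left(h,X \right)} = -2$ ($s{\left(h,X \right)} = 6 - 2 \left(\left(-4 + 5\right) + 3\right) = 6 - 2 \left(1 + 3\right) = 6 - 8 = -2$)
$T = -7208$ ($T = \left(-68\right) 106 = -7208$)
$Y{\left(d,S \right)} = 67 - 8 d$ ($Y{\left(d,S \right)} = - 8 d + 67 = 67 - 8 d$)
$\frac{1}{Y{\left(140,207 \right)} + T} = \frac{1}{\left(67 - 1120\right) - 7208} = \frac{1}{-1053 - 7208} = \frac{1}{-8261} = - \frac{1}{8261}$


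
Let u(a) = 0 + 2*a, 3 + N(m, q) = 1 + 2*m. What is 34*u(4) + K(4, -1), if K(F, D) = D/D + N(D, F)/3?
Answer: 815/3 ≈ 271.67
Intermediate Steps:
N(m, q) = -2 + 2*m (N(m, q) = -3 + (1 + 2*m) = -2 + 2*m)
u(a) = 2*a
K(F, D) = 1/3 + 2*D/3 (K(F, D) = D/D + (-2 + 2*D)/3 = 1 + (-2 + 2*D)*(1/3) = 1 + (-2/3 + 2*D/3) = 1/3 + 2*D/3)
34*u(4) + K(4, -1) = 34*(2*4) + (1/3 + (2/3)*(-1)) = 34*8 + (1/3 - 2/3) = 272 - 1/3 = 815/3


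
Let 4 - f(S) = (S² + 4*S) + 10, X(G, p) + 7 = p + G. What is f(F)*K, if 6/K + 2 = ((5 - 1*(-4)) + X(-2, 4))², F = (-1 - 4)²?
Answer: -2193/7 ≈ -313.29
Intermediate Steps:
X(G, p) = -7 + G + p (X(G, p) = -7 + (p + G) = -7 + (G + p) = -7 + G + p)
F = 25 (F = (-5)² = 25)
K = 3/7 (K = 6/(-2 + ((5 - 1*(-4)) + (-7 - 2 + 4))²) = 6/(-2 + ((5 + 4) - 5)²) = 6/(-2 + (9 - 5)²) = 6/(-2 + 4²) = 6/(-2 + 16) = 6/14 = 6*(1/14) = 3/7 ≈ 0.42857)
f(S) = -6 - S² - 4*S (f(S) = 4 - ((S² + 4*S) + 10) = 4 - (10 + S² + 4*S) = 4 + (-10 - S² - 4*S) = -6 - S² - 4*S)
f(F)*K = (-6 - 1*25² - 4*25)*(3/7) = (-6 - 1*625 - 100)*(3/7) = (-6 - 625 - 100)*(3/7) = -731*3/7 = -2193/7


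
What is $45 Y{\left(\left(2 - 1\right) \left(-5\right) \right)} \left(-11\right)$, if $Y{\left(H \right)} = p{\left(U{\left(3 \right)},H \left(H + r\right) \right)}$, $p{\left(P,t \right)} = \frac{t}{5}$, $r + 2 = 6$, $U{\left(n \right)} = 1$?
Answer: $-495$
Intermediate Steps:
$r = 4$ ($r = -2 + 6 = 4$)
$p{\left(P,t \right)} = \frac{t}{5}$ ($p{\left(P,t \right)} = t \frac{1}{5} = \frac{t}{5}$)
$Y{\left(H \right)} = \frac{H \left(4 + H\right)}{5}$ ($Y{\left(H \right)} = \frac{H \left(H + 4\right)}{5} = \frac{H \left(4 + H\right)}{5}$)
$45 Y{\left(\left(2 - 1\right) \left(-5\right) \right)} \left(-11\right) = 45 \frac{\left(2 - 1\right) \left(-5\right) \left(4 + \left(2 - 1\right) \left(-5\right)\right)}{5} \left(-11\right) = 45 \frac{1 \left(-5\right) \left(4 + 1 \left(-5\right)\right)}{5} \left(-11\right) = 45 \cdot \frac{1}{5} \left(-5\right) \left(4 - 5\right) \left(-11\right) = 45 \cdot \frac{1}{5} \left(-5\right) \left(-1\right) \left(-11\right) = 45 \cdot 1 \left(-11\right) = 45 \left(-11\right) = -495$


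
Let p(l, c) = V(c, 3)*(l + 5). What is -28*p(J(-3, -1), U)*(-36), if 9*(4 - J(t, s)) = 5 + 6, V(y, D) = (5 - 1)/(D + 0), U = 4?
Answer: 31360/3 ≈ 10453.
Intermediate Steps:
V(y, D) = 4/D
J(t, s) = 25/9 (J(t, s) = 4 - (5 + 6)/9 = 4 - ⅑*11 = 4 - 11/9 = 25/9)
p(l, c) = 20/3 + 4*l/3 (p(l, c) = (4/3)*(l + 5) = (4*(⅓))*(5 + l) = 4*(5 + l)/3 = 20/3 + 4*l/3)
-28*p(J(-3, -1), U)*(-36) = -28*(20/3 + (4/3)*(25/9))*(-36) = -28*(20/3 + 100/27)*(-36) = -28*280/27*(-36) = -7840/27*(-36) = 31360/3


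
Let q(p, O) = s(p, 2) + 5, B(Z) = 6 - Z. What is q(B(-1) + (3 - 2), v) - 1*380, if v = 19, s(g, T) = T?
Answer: -373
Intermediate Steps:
q(p, O) = 7 (q(p, O) = 2 + 5 = 7)
q(B(-1) + (3 - 2), v) - 1*380 = 7 - 1*380 = 7 - 380 = -373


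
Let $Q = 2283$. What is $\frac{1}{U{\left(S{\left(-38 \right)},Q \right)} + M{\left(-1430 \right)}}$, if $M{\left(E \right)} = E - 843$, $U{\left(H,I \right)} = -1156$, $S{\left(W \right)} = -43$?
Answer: $- \frac{1}{3429} \approx -0.00029163$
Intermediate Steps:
$M{\left(E \right)} = -843 + E$
$\frac{1}{U{\left(S{\left(-38 \right)},Q \right)} + M{\left(-1430 \right)}} = \frac{1}{-1156 - 2273} = \frac{1}{-3429} = - \frac{1}{3429}$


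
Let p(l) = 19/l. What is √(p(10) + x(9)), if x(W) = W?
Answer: √1090/10 ≈ 3.3015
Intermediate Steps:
√(p(10) + x(9)) = √(19/10 + 9) = √(109/10) = √1090/10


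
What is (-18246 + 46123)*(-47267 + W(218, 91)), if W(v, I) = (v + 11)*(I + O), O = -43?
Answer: -1011238175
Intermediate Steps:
W(v, I) = (-43 + I)*(11 + v) (W(v, I) = (v + 11)*(I - 43) = (11 + v)*(-43 + I) = (-43 + I)*(11 + v))
(-18246 + 46123)*(-47267 + W(218, 91)) = (-18246 + 46123)*(-47267 + (-473 - 43*218 + 11*91 + 91*218)) = 27877*(-47267 + (-473 - 9374 + 1001 + 19838)) = 27877*(-47267 + 10992) = 27877*(-36275) = -1011238175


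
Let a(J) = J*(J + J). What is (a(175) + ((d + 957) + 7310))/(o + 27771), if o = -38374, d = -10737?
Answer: -58780/10603 ≈ -5.5437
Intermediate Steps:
a(J) = 2*J**2 (a(J) = J*(2*J) = 2*J**2)
(a(175) + ((d + 957) + 7310))/(o + 27771) = (2*175**2 + ((-10737 + 957) + 7310))/(-38374 + 27771) = (2*30625 + (-9780 + 7310))/(-10603) = (61250 - 2470)*(-1/10603) = 58780*(-1/10603) = -58780/10603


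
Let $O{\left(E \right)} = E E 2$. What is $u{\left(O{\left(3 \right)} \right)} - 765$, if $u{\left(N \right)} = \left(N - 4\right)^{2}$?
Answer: $-569$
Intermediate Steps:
$O{\left(E \right)} = 2 E^{2}$ ($O{\left(E \right)} = E^{2} \cdot 2 = 2 E^{2}$)
$u{\left(N \right)} = \left(-4 + N\right)^{2}$
$u{\left(O{\left(3 \right)} \right)} - 765 = \left(-4 + 2 \cdot 3^{2}\right)^{2} - 765 = \left(-4 + 2 \cdot 9\right)^{2} - 765 = \left(-4 + 18\right)^{2} - 765 = 14^{2} - 765 = 196 - 765 = -569$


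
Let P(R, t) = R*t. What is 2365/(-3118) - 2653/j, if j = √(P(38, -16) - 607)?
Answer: -2365/3118 + 2653*I*√15/135 ≈ -0.7585 + 76.111*I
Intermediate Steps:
j = 9*I*√15 (j = √(38*(-16) - 607) = √(-608 - 607) = √(-1215) = 9*I*√15 ≈ 34.857*I)
2365/(-3118) - 2653/j = 2365/(-3118) - 2653*(-I*√15/135) = 2365*(-1/3118) - (-2653)*I*√15/135 = -2365/3118 + 2653*I*√15/135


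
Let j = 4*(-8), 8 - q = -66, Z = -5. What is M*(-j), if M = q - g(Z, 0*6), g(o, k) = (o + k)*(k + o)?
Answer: 1568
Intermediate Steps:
q = 74 (q = 8 - 1*(-66) = 8 + 66 = 74)
j = -32
g(o, k) = (k + o)² (g(o, k) = (k + o)*(k + o) = (k + o)²)
M = 49 (M = 74 - (0*6 - 5)² = 74 - (0 - 5)² = 74 - 1*(-5)² = 74 - 1*25 = 74 - 25 = 49)
M*(-j) = 49*(-1*(-32)) = 49*32 = 1568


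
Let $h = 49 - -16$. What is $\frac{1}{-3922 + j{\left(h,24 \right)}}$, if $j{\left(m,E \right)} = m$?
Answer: $- \frac{1}{3857} \approx -0.00025927$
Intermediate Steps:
$h = 65$ ($h = 49 + 16 = 65$)
$\frac{1}{-3922 + j{\left(h,24 \right)}} = \frac{1}{-3922 + 65} = \frac{1}{-3857} = - \frac{1}{3857}$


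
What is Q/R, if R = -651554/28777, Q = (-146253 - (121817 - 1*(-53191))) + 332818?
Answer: -332575789/651554 ≈ -510.43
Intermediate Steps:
Q = 11557 (Q = (-146253 - (121817 + 53191)) + 332818 = (-146253 - 1*175008) + 332818 = (-146253 - 175008) + 332818 = -321261 + 332818 = 11557)
R = -651554/28777 (R = -651554*1/28777 = -651554/28777 ≈ -22.641)
Q/R = 11557/(-651554/28777) = 11557*(-28777/651554) = -332575789/651554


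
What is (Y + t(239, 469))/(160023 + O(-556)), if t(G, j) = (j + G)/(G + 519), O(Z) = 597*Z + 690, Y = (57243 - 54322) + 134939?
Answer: -52249294/64892001 ≈ -0.80517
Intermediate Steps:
Y = 137860 (Y = 2921 + 134939 = 137860)
O(Z) = 690 + 597*Z
t(G, j) = (G + j)/(519 + G)
(Y + t(239, 469))/(160023 + O(-556)) = (137860 + (239 + 469)/(519 + 239))/(160023 + (690 + 597*(-556))) = (137860 + 708/758)/(160023 + (690 - 331932)) = (137860 + (1/758)*708)/(160023 - 331242) = (137860 + 354/379)/(-171219) = (52249294/379)*(-1/171219) = -52249294/64892001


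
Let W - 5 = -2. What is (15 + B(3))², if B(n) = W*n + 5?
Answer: 841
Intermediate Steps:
W = 3 (W = 5 - 2 = 3)
B(n) = 5 + 3*n (B(n) = 3*n + 5 = 5 + 3*n)
(15 + B(3))² = (15 + (5 + 3*3))² = (15 + (5 + 9))² = (15 + 14)² = 29² = 841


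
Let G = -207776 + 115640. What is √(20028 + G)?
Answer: 6*I*√2003 ≈ 268.53*I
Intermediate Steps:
G = -92136
√(20028 + G) = √(20028 - 92136) = √(-72108) = 6*I*√2003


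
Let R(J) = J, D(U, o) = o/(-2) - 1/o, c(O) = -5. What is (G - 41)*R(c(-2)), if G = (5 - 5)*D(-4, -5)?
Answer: 205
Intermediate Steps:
D(U, o) = -1/o - o/2 (D(U, o) = o*(-½) - 1/o = -o/2 - 1/o = -1/o - o/2)
G = 0 (G = (5 - 5)*(-1/(-5) - ½*(-5)) = 0*(-1*(-⅕) + 5/2) = 0*(⅕ + 5/2) = 0*(27/10) = 0)
(G - 41)*R(c(-2)) = (0 - 41)*(-5) = -41*(-5) = 205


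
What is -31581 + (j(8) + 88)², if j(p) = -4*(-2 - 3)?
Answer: -19917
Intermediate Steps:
j(p) = 20 (j(p) = -4*(-5) = 20)
-31581 + (j(8) + 88)² = -31581 + (20 + 88)² = -31581 + 108² = -31581 + 11664 = -19917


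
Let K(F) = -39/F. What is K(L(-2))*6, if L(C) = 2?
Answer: -117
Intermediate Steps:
K(L(-2))*6 = -39/2*6 = -117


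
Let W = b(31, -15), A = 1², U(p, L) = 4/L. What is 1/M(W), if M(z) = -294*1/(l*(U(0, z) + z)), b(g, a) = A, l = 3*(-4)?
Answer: 10/49 ≈ 0.20408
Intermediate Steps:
l = -12
A = 1
b(g, a) = 1
W = 1
M(z) = -294/(-48/z - 12*z) (M(z) = -294*(-1/(12*(4/z + z))) = -294*(-1/(12*(z + 4/z))) = -294/(-48/z - 12*z))
1/M(W) = 1/((49/2)*1/(4 + 1²)) = 1/((49/2)*1/(4 + 1)) = 1/((49/2)*1/5) = 1/((49/2)*1*(⅕)) = 1/(49/10) = 10/49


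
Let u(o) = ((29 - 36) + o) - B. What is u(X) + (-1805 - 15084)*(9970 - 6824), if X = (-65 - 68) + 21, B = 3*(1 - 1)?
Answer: -53132913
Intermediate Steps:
B = 0 (B = 3*0 = 0)
X = -112 (X = -133 + 21 = -112)
u(o) = -7 + o (u(o) = ((29 - 36) + o) - 1*0 = (-7 + o) + 0 = -7 + o)
u(X) + (-1805 - 15084)*(9970 - 6824) = (-7 - 112) + (-1805 - 15084)*(9970 - 6824) = -119 - 16889*3146 = -119 - 53132794 = -53132913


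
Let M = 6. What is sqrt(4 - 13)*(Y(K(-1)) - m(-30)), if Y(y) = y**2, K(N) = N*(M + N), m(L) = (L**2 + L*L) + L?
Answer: -5235*I ≈ -5235.0*I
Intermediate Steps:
m(L) = L + 2*L**2 (m(L) = (L**2 + L**2) + L = 2*L**2 + L = L + 2*L**2)
K(N) = N*(6 + N)
sqrt(4 - 13)*(Y(K(-1)) - m(-30)) = sqrt(4 - 13)*((-(6 - 1))**2 - (-30)*(1 + 2*(-30))) = sqrt(-9)*((-1*5)**2 - (-30)*(1 - 60)) = (3*I)*((-5)**2 - (-30)*(-59)) = (3*I)*(25 - 1*1770) = (3*I)*(25 - 1770) = (3*I)*(-1745) = -5235*I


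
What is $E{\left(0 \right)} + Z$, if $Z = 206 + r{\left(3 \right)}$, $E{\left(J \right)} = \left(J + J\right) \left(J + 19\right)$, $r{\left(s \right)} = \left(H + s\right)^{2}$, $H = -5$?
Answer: $210$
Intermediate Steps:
$r{\left(s \right)} = \left(-5 + s\right)^{2}$
$E{\left(J \right)} = 2 J \left(19 + J\right)$
$Z = 210$ ($Z = 206 + \left(-5 + 3\right)^{2} = 206 + \left(-2\right)^{2} = 206 + 4 = 210$)
$E{\left(0 \right)} + Z = 2 \cdot 0 \left(19 + 0\right) + 210 = 2 \cdot 0 \cdot 19 + 210 = 0 + 210 = 210$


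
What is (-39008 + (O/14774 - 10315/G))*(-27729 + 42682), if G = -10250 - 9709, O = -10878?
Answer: -85998591440324480/147437133 ≈ -5.8329e+8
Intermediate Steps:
G = -19959
(-39008 + (O/14774 - 10315/G))*(-27729 + 42682) = (-39008 + (-10878/14774 - 10315/(-19959)))*(-27729 + 42682) = (-39008 + (-10878*1/14774 - 10315*(-1/19959)))*14953 = (-39008 + (-5439/7387 + 10315/19959))*14953 = (-39008 - 32360096/147437133)*14953 = -5751260044160/147437133*14953 = -85998591440324480/147437133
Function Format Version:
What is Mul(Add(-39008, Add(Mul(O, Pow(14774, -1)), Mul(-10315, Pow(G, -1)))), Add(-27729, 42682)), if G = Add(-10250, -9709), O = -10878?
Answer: Rational(-85998591440324480, 147437133) ≈ -5.8329e+8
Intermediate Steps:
G = -19959
Mul(Add(-39008, Add(Mul(O, Pow(14774, -1)), Mul(-10315, Pow(G, -1)))), Add(-27729, 42682)) = Mul(Add(-39008, Add(Mul(-10878, Pow(14774, -1)), Mul(-10315, Pow(-19959, -1)))), Add(-27729, 42682)) = Mul(Add(-39008, Add(Mul(-10878, Rational(1, 14774)), Mul(-10315, Rational(-1, 19959)))), 14953) = Mul(Add(-39008, Add(Rational(-5439, 7387), Rational(10315, 19959))), 14953) = Mul(Add(-39008, Rational(-32360096, 147437133)), 14953) = Mul(Rational(-5751260044160, 147437133), 14953) = Rational(-85998591440324480, 147437133)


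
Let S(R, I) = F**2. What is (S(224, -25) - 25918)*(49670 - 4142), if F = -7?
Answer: -1177763832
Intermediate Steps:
S(R, I) = 49 (S(R, I) = (-7)**2 = 49)
(S(224, -25) - 25918)*(49670 - 4142) = (49 - 25918)*(49670 - 4142) = -25869*45528 = -1177763832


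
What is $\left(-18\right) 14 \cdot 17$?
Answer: $-4284$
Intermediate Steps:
$\left(-18\right) 14 \cdot 17 = \left(-252\right) 17 = -4284$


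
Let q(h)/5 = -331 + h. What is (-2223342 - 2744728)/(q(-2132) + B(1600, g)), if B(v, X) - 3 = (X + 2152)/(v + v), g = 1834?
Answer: 7948912000/19697207 ≈ 403.56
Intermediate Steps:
B(v, X) = 3 + (2152 + X)/(2*v) (B(v, X) = 3 + (X + 2152)/(v + v) = 3 + (2152 + X)/((2*v)) = 3 + (2152 + X)*(1/(2*v)) = 3 + (2152 + X)/(2*v))
q(h) = -1655 + 5*h (q(h) = 5*(-331 + h) = -1655 + 5*h)
(-2223342 - 2744728)/(q(-2132) + B(1600, g)) = (-2223342 - 2744728)/((-1655 + 5*(-2132)) + (½)*(2152 + 1834 + 6*1600)/1600) = -4968070/((-1655 - 10660) + (½)*(1/1600)*(2152 + 1834 + 9600)) = -4968070/(-12315 + (½)*(1/1600)*13586) = -4968070/(-12315 + 6793/1600) = -4968070/(-19697207/1600) = -4968070*(-1600/19697207) = 7948912000/19697207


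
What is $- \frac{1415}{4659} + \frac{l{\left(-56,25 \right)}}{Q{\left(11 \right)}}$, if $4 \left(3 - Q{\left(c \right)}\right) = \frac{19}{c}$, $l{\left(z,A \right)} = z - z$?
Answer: $- \frac{1415}{4659} \approx -0.30371$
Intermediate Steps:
$l{\left(z,A \right)} = 0$
$Q{\left(c \right)} = 3 - \frac{19}{4 c}$ ($Q{\left(c \right)} = 3 - \frac{19 \frac{1}{c}}{4} = 3 - \frac{19}{4 c}$)
$- \frac{1415}{4659} + \frac{l{\left(-56,25 \right)}}{Q{\left(11 \right)}} = - \frac{1415}{4659} + \frac{0}{3 - \frac{19}{4 \cdot 11}} = \left(-1415\right) \frac{1}{4659} + \frac{0}{3 - \frac{19}{44}} = - \frac{1415}{4659} + \frac{0}{3 - \frac{19}{44}} = - \frac{1415}{4659} + \frac{0}{\frac{113}{44}} = - \frac{1415}{4659} + 0 \cdot \frac{44}{113} = - \frac{1415}{4659} + 0 = - \frac{1415}{4659}$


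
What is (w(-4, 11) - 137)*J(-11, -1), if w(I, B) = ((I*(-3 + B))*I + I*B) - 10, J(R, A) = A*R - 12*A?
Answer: -1449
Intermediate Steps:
J(R, A) = -12*A + A*R
w(I, B) = -10 + B*I + I**2*(-3 + B) (w(I, B) = (I**2*(-3 + B) + B*I) - 10 = (B*I + I**2*(-3 + B)) - 10 = -10 + B*I + I**2*(-3 + B))
(w(-4, 11) - 137)*J(-11, -1) = ((-10 - 3*(-4)**2 + 11*(-4) + 11*(-4)**2) - 137)*(-(-12 - 11)) = ((-10 - 3*16 - 44 + 11*16) - 137)*(-1*(-23)) = ((-10 - 48 - 44 + 176) - 137)*23 = (74 - 137)*23 = -63*23 = -1449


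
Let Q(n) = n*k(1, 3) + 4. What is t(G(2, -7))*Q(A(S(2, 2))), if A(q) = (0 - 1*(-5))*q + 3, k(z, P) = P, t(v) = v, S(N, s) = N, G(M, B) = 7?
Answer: 301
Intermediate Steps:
A(q) = 3 + 5*q (A(q) = (0 + 5)*q + 3 = 5*q + 3 = 3 + 5*q)
Q(n) = 4 + 3*n (Q(n) = n*3 + 4 = 3*n + 4 = 4 + 3*n)
t(G(2, -7))*Q(A(S(2, 2))) = 7*(4 + 3*(3 + 5*2)) = 7*(4 + 3*(3 + 10)) = 7*(4 + 3*13) = 7*(4 + 39) = 7*43 = 301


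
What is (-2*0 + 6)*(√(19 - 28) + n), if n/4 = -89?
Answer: -2136 + 18*I ≈ -2136.0 + 18.0*I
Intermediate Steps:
n = -356 (n = 4*(-89) = -356)
(-2*0 + 6)*(√(19 - 28) + n) = (-2*0 + 6)*(√(19 - 28) - 356) = (0 + 6)*(√(-9) - 356) = 6*(3*I - 356) = 6*(-356 + 3*I) = -2136 + 18*I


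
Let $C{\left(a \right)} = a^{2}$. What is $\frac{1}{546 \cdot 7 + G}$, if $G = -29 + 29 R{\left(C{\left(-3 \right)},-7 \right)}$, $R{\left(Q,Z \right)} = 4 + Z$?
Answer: $\frac{1}{3706} \approx 0.00026983$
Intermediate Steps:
$G = -116$ ($G = -29 + 29 \left(4 - 7\right) = -29 + 29 \left(-3\right) = -29 - 87 = -116$)
$\frac{1}{546 \cdot 7 + G} = \frac{1}{546 \cdot 7 - 116} = \frac{1}{3822 - 116} = \frac{1}{3706}$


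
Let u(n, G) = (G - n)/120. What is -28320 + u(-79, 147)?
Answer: -1699087/60 ≈ -28318.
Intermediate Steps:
u(n, G) = -n/120 + G/120 (u(n, G) = (G - n)*(1/120) = -n/120 + G/120)
-28320 + u(-79, 147) = -28320 + (-1/120*(-79) + (1/120)*147) = -28320 + (79/120 + 49/40) = -28320 + 113/60 = -1699087/60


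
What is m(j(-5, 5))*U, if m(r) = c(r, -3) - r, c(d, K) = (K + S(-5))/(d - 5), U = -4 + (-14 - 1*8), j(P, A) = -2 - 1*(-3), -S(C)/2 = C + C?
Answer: 273/2 ≈ 136.50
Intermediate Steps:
S(C) = -4*C (S(C) = -2*(C + C) = -4*C)
j(P, A) = 1 (j(P, A) = -2 + 3 = 1)
U = -26 (U = -4 + (-14 - 8) = -4 - 22 = -26)
c(d, K) = (20 + K)/(-5 + d) (c(d, K) = (K - 4*(-5))/(d - 5) = (K + 20)/(-5 + d) = (20 + K)/(-5 + d))
m(r) = -r + 17/(-5 + r) (m(r) = (20 - 3)/(-5 + r) - r = 17/(-5 + r) - r = -r + 17/(-5 + r))
m(j(-5, 5))*U = ((17 - 1*1*(-5 + 1))/(-5 + 1))*(-26) = ((17 - 1*1*(-4))/(-4))*(-26) = -(17 + 4)/4*(-26) = -¼*21*(-26) = -21/4*(-26) = 273/2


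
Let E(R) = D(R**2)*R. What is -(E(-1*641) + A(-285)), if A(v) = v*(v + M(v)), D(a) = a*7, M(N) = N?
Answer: 1843460597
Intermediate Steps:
D(a) = 7*a
A(v) = 2*v**2 (A(v) = v*(v + v) = v*(2*v) = 2*v**2)
E(R) = 7*R**3 (E(R) = (7*R**2)*R = 7*R**3)
-(E(-1*641) + A(-285)) = -(7*(-1*641)**3 + 2*(-285)**2) = -(7*(-641)**3 + 2*81225) = -(7*(-263374721) + 162450) = -(-1843623047 + 162450) = -1*(-1843460597) = 1843460597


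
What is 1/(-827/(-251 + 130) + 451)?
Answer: 121/55398 ≈ 0.0021842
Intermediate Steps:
1/(-827/(-251 + 130) + 451) = 1/(-827/(-121) + 451) = 1/(-827*(-1/121) + 451) = 1/(827/121 + 451) = 1/(55398/121) = 121/55398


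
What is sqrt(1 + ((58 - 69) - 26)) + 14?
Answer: 14 + 6*I ≈ 14.0 + 6.0*I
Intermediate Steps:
sqrt(1 + ((58 - 69) - 26)) + 14 = sqrt(1 + (-11 - 26)) + 14 = sqrt(1 - 37) + 14 = sqrt(-36) + 14 = 6*I + 14 = 14 + 6*I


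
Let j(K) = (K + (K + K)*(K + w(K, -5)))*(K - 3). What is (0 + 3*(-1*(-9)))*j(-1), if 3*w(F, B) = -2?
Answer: -252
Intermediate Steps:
w(F, B) = -⅔ (w(F, B) = (⅓)*(-2) = -⅔)
j(K) = (-3 + K)*(K + 2*K*(-⅔ + K)) (j(K) = (K + (K + K)*(K - ⅔))*(K - 3) = (K + (2*K)*(-⅔ + K))*(-3 + K) = (K + 2*K*(-⅔ + K))*(-3 + K) = (-3 + K)*(K + 2*K*(-⅔ + K)))
(0 + 3*(-1*(-9)))*j(-1) = (0 + 3*(-1*(-9)))*((⅓)*(-1)*(3 - 19*(-1) + 6*(-1)²)) = (0 + 3*9)*((⅓)*(-1)*(3 + 19 + 6*1)) = (0 + 27)*((⅓)*(-1)*(3 + 19 + 6)) = 27*((⅓)*(-1)*28) = 27*(-28/3) = -252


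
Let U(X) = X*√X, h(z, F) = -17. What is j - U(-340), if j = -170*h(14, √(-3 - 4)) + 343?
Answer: 3233 + 680*I*√85 ≈ 3233.0 + 6269.3*I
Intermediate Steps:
U(X) = X^(3/2)
j = 3233 (j = -170*(-17) + 343 = 2890 + 343 = 3233)
j - U(-340) = 3233 - (-340)^(3/2) = 3233 - (-680)*I*√85 = 3233 + 680*I*√85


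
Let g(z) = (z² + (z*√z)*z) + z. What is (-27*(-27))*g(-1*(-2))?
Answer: 4374 + 2916*√2 ≈ 8497.8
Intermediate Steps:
g(z) = z + z² + z^(5/2) (g(z) = (z² + z^(3/2)*z) + z = (z² + z^(5/2)) + z = z + z² + z^(5/2))
(-27*(-27))*g(-1*(-2)) = (-27*(-27))*(-1*(-2) + (-1*(-2))² + (-1*(-2))^(5/2)) = 729*(2 + 2² + 2^(5/2)) = 729*(2 + 4 + 4*√2) = 729*(6 + 4*√2) = 4374 + 2916*√2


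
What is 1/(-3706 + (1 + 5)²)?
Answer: -1/3670 ≈ -0.00027248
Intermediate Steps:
1/(-3706 + (1 + 5)²) = 1/(-3706 + 6²) = 1/(-3706 + 36) = 1/(-3670) = -1/3670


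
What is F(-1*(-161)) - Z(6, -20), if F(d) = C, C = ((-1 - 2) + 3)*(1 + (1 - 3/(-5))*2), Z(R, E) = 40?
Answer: -40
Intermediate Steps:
C = 0 (C = (-3 + 3)*(1 + (1 - 3*(-1/5))*2) = 0*(1 + (1 + 3/5)*2) = 0*(1 + (8/5)*2) = 0*(1 + 16/5) = 0*(21/5) = 0)
F(d) = 0
F(-1*(-161)) - Z(6, -20) = 0 - 1*40 = 0 - 40 = -40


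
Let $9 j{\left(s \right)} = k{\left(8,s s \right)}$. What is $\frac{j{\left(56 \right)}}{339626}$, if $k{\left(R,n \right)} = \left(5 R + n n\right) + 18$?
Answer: $\frac{4917277}{1528317} \approx 3.2174$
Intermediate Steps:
$k{\left(R,n \right)} = 18 + n^{2} + 5 R$ ($k{\left(R,n \right)} = \left(5 R + n^{2}\right) + 18 = \left(n^{2} + 5 R\right) + 18 = 18 + n^{2} + 5 R$)
$j{\left(s \right)} = \frac{58}{9} + \frac{s^{4}}{9}$ ($j{\left(s \right)} = \frac{18 + \left(s s\right)^{2} + 5 \cdot 8}{9} = \frac{18 + \left(s^{2}\right)^{2} + 40}{9} = \frac{18 + s^{4} + 40}{9} = \frac{58 + s^{4}}{9} = \frac{58}{9} + \frac{s^{4}}{9}$)
$\frac{j{\left(56 \right)}}{339626} = \frac{\frac{58}{9} + \frac{56^{4}}{9}}{339626} = \left(\frac{58}{9} + \frac{1}{9} \cdot 9834496\right) \frac{1}{339626} = \left(\frac{58}{9} + \frac{9834496}{9}\right) \frac{1}{339626} = \frac{9834554}{9} \cdot \frac{1}{339626} = \frac{4917277}{1528317}$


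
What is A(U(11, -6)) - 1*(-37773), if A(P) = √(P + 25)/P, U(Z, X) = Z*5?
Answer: 37773 + 4*√5/55 ≈ 37773.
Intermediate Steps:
U(Z, X) = 5*Z
A(P) = √(25 + P)/P
A(U(11, -6)) - 1*(-37773) = √(25 + 5*11)/((5*11)) - 1*(-37773) = √(25 + 55)/55 + 37773 = √80/55 + 37773 = (4*√5)/55 + 37773 = 4*√5/55 + 37773 = 37773 + 4*√5/55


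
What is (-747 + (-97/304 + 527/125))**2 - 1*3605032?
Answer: -4408286251501111/1444000000 ≈ -3.0528e+6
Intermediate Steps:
(-747 + (-97/304 + 527/125))**2 - 1*3605032 = (-747 + (-97*1/304 + 527*(1/125)))**2 - 3605032 = (-747 + (-97/304 + 527/125))**2 - 3605032 = (-747 + 148083/38000)**2 - 3605032 = (-28237917/38000)**2 - 3605032 = 797379956498889/1444000000 - 3605032 = -4408286251501111/1444000000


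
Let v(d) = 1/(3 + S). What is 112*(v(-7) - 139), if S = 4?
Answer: -15552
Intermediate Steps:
v(d) = 1/7 (v(d) = 1/(3 + 4) = 1/7)
112*(v(-7) - 139) = 112*(1/7 - 139) = 112*(-972/7) = -15552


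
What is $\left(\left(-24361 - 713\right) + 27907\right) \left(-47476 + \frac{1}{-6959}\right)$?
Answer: $- \frac{935982079005}{6959} \approx -1.345 \cdot 10^{8}$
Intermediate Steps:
$\left(\left(-24361 - 713\right) + 27907\right) \left(-47476 + \frac{1}{-6959}\right) = \left(-25074 + 27907\right) \left(-47476 - \frac{1}{6959}\right) = 2833 \left(- \frac{330385485}{6959}\right) = - \frac{935982079005}{6959}$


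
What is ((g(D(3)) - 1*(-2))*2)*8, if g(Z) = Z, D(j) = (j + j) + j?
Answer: 176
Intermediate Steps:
D(j) = 3*j (D(j) = 2*j + j = 3*j)
((g(D(3)) - 1*(-2))*2)*8 = ((3*3 - 1*(-2))*2)*8 = ((9 + 2)*2)*8 = (11*2)*8 = 22*8 = 176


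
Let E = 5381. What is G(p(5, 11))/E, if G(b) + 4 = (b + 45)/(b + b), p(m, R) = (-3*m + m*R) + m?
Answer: -3/5381 ≈ -0.00055752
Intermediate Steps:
p(m, R) = -2*m + R*m (p(m, R) = (-3*m + R*m) + m = -2*m + R*m)
G(b) = -4 + (45 + b)/(2*b) (G(b) = -4 + (b + 45)/(b + b) = -4 + (45 + b)/((2*b)) = -4 + (45 + b)*(1/(2*b)) = -4 + (45 + b)/(2*b))
G(p(5, 11))/E = ((45 - 35*(-2 + 11))/(2*((5*(-2 + 11)))))/5381 = ((45 - 35*9)/(2*((5*9))))*(1/5381) = ((½)*(45 - 7*45)/45)*(1/5381) = ((½)*(1/45)*(45 - 315))*(1/5381) = ((½)*(1/45)*(-270))*(1/5381) = -3*1/5381 = -3/5381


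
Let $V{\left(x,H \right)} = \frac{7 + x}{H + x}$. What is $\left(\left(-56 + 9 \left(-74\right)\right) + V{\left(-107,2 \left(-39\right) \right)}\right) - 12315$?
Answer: $- \frac{482349}{37} \approx -13036.0$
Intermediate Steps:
$V{\left(x,H \right)} = \frac{7 + x}{H + x}$
$\left(\left(-56 + 9 \left(-74\right)\right) + V{\left(-107,2 \left(-39\right) \right)}\right) - 12315 = \left(\left(-56 + 9 \left(-74\right)\right) + \frac{7 - 107}{2 \left(-39\right) - 107}\right) - 12315 = \left(\left(-56 - 666\right) + \frac{1}{-78 - 107} \left(-100\right)\right) - 12315 = \left(-722 + \frac{1}{-185} \left(-100\right)\right) - 12315 = \left(-722 - - \frac{20}{37}\right) - 12315 = \left(-722 + \frac{20}{37}\right) - 12315 = - \frac{26694}{37} - 12315 = - \frac{482349}{37}$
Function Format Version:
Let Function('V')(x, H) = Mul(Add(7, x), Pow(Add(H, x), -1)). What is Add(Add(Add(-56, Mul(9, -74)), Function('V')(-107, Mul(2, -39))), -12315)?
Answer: Rational(-482349, 37) ≈ -13036.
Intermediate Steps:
Function('V')(x, H) = Mul(Pow(Add(H, x), -1), Add(7, x))
Add(Add(Add(-56, Mul(9, -74)), Function('V')(-107, Mul(2, -39))), -12315) = Add(Add(Add(-56, Mul(9, -74)), Mul(Pow(Add(Mul(2, -39), -107), -1), Add(7, -107))), -12315) = Add(Add(Add(-56, -666), Mul(Pow(Add(-78, -107), -1), -100)), -12315) = Add(Add(-722, Mul(Pow(-185, -1), -100)), -12315) = Add(Add(-722, Mul(Rational(-1, 185), -100)), -12315) = Add(Add(-722, Rational(20, 37)), -12315) = Add(Rational(-26694, 37), -12315) = Rational(-482349, 37)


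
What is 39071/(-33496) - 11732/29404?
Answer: -385454689/246229096 ≈ -1.5654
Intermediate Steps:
39071/(-33496) - 11732/29404 = 39071*(-1/33496) - 11732*1/29404 = -39071/33496 - 2933/7351 = -385454689/246229096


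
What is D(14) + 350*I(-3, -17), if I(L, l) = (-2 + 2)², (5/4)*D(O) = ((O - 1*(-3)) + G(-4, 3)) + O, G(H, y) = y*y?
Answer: 32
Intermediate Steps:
G(H, y) = y²
D(O) = 48/5 + 8*O/5 (D(O) = 4*(((O - 1*(-3)) + 3²) + O)/5 = 4*(((O + 3) + 9) + O)/5 = 4*(((3 + O) + 9) + O)/5 = 4*((12 + O) + O)/5 = 4*(12 + 2*O)/5 = 48/5 + 8*O/5)
I(L, l) = 0 (I(L, l) = 0² = 0)
D(14) + 350*I(-3, -17) = (48/5 + (8/5)*14) + 350*0 = (48/5 + 112/5) + 0 = 32 + 0 = 32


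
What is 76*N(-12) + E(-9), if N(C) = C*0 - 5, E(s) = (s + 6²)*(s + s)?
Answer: -866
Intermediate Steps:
E(s) = 2*s*(36 + s) (E(s) = (s + 36)*(2*s) = (36 + s)*(2*s) = 2*s*(36 + s))
N(C) = -5 (N(C) = 0 - 5 = -5)
76*N(-12) + E(-9) = 76*(-5) + 2*(-9)*(36 - 9) = -380 + 2*(-9)*27 = -380 - 486 = -866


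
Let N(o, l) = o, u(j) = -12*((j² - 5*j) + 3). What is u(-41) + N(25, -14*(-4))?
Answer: -22643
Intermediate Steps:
u(j) = -36 - 12*j² + 60*j (u(j) = -12*(3 + j² - 5*j) = -36 - 12*j² + 60*j)
u(-41) + N(25, -14*(-4)) = (-36 - 12*(-41)² + 60*(-41)) + 25 = (-36 - 12*1681 - 2460) + 25 = (-36 - 20172 - 2460) + 25 = -22668 + 25 = -22643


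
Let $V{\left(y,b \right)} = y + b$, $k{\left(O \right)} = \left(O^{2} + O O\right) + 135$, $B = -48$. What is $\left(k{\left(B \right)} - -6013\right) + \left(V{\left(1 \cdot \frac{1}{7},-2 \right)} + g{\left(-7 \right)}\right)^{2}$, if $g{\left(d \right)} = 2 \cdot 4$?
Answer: $\frac{528893}{49} \approx 10794.0$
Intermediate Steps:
$g{\left(d \right)} = 8$
$k{\left(O \right)} = 135 + 2 O^{2}$ ($k{\left(O \right)} = \left(O^{2} + O^{2}\right) + 135 = 2 O^{2} + 135 = 135 + 2 O^{2}$)
$V{\left(y,b \right)} = b + y$
$\left(k{\left(B \right)} - -6013\right) + \left(V{\left(1 \cdot \frac{1}{7},-2 \right)} + g{\left(-7 \right)}\right)^{2} = \left(\left(135 + 2 \left(-48\right)^{2}\right) - -6013\right) + \left(\left(-2 + 1 \cdot \frac{1}{7}\right) + 8\right)^{2} = \left(\left(135 + 2 \cdot 2304\right) + 6013\right) + \left(\left(-2 + 1 \cdot \frac{1}{7}\right) + 8\right)^{2} = \left(\left(135 + 4608\right) + 6013\right) + \left(\left(-2 + \frac{1}{7}\right) + 8\right)^{2} = \left(4743 + 6013\right) + \left(- \frac{13}{7} + 8\right)^{2} = 10756 + \left(\frac{43}{7}\right)^{2} = 10756 + \frac{1849}{49} = \frac{528893}{49}$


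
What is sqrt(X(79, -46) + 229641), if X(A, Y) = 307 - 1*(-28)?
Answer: 2*sqrt(57494) ≈ 479.56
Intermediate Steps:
X(A, Y) = 335 (X(A, Y) = 307 + 28 = 335)
sqrt(X(79, -46) + 229641) = sqrt(335 + 229641) = sqrt(229976) = 2*sqrt(57494)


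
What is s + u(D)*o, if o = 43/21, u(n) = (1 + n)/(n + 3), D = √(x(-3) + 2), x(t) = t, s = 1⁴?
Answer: 191/105 + 43*I/105 ≈ 1.819 + 0.40952*I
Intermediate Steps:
s = 1
D = I (D = √(-3 + 2) = √(-1) = I ≈ 1.0*I)
u(n) = (1 + n)/(3 + n)
o = 43/21 (o = 43*(1/21) = 43/21 ≈ 2.0476)
s + u(D)*o = 1 + ((1 + I)/(3 + I))*(43/21) = 1 + (((3 - I)/10)*(1 + I))*(43/21) = 1 + ((1 + I)*(3 - I)/10)*(43/21) = 1 + 43*(1 + I)*(3 - I)/210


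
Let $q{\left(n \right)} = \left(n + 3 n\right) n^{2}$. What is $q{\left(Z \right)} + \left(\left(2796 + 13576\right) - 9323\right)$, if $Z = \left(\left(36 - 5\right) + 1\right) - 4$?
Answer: $94857$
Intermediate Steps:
$Z = 28$ ($Z = \left(31 + 1\right) - 4 = 32 - 4 = 28$)
$q{\left(n \right)} = 4 n^{3}$ ($q{\left(n \right)} = 4 n n^{2} = 4 n^{3}$)
$q{\left(Z \right)} + \left(\left(2796 + 13576\right) - 9323\right) = 4 \cdot 28^{3} + \left(\left(2796 + 13576\right) - 9323\right) = 4 \cdot 21952 + \left(16372 - 9323\right) = 87808 + 7049 = 94857$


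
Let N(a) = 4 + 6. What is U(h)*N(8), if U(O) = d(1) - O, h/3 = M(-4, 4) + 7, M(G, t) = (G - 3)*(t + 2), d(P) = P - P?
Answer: 1050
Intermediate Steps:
N(a) = 10
d(P) = 0
M(G, t) = (-3 + G)*(2 + t)
h = -105 (h = 3*((-6 - 3*4 + 2*(-4) - 4*4) + 7) = 3*((-6 - 12 - 8 - 16) + 7) = 3*(-42 + 7) = 3*(-35) = -105)
U(O) = -O (U(O) = 0 - O = -O)
U(h)*N(8) = -1*(-105)*10 = 105*10 = 1050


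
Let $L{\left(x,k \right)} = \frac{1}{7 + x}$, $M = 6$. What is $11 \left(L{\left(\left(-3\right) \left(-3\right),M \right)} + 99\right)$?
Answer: $\frac{17435}{16} \approx 1089.7$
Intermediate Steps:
$11 \left(L{\left(\left(-3\right) \left(-3\right),M \right)} + 99\right) = 11 \left(\frac{1}{7 - -9} + 99\right) = 11 \left(\frac{1}{7 + 9} + 99\right) = 11 \left(\frac{1}{16} + 99\right) = 11 \cdot \frac{1585}{16} = \frac{17435}{16}$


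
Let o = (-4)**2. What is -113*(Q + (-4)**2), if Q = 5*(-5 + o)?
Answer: -8023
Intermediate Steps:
o = 16
Q = 55 (Q = 5*(-5 + 16) = 5*11 = 55)
-113*(Q + (-4)**2) = -113*(55 + (-4)**2) = -113*(55 + 16) = -113*71 = -8023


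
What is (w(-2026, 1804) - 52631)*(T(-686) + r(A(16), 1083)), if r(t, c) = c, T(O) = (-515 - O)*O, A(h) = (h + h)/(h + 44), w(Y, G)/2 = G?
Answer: 5697600129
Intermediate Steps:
w(Y, G) = 2*G
A(h) = 2*h/(44 + h) (A(h) = (2*h)/(44 + h) = 2*h/(44 + h))
T(O) = O*(-515 - O)
(w(-2026, 1804) - 52631)*(T(-686) + r(A(16), 1083)) = (2*1804 - 52631)*(-1*(-686)*(515 - 686) + 1083) = (3608 - 52631)*(-1*(-686)*(-171) + 1083) = -49023*(-117306 + 1083) = -49023*(-116223) = 5697600129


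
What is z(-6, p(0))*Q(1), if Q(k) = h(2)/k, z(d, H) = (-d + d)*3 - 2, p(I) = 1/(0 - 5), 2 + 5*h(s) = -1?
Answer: 6/5 ≈ 1.2000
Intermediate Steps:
h(s) = -3/5 (h(s) = -2/5 + (1/5)*(-1) = -2/5 - 1/5 = -3/5)
p(I) = -1/5 (p(I) = 1/(-5) = -1/5)
z(d, H) = -2 (z(d, H) = 0*3 - 2 = 0 - 2 = -2)
Q(k) = -3/(5*k)
z(-6, p(0))*Q(1) = -(-6)/(5*1) = -(-6)/5 = -2*(-3/5) = 6/5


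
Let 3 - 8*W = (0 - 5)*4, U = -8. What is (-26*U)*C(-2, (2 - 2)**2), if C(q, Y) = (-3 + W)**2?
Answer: 13/4 ≈ 3.2500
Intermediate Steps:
W = 23/8 (W = 3/8 - (0 - 5)*4/8 = 3/8 - (-5)*4/8 = 3/8 - 1/8*(-20) = 3/8 + 5/2 = 23/8 ≈ 2.8750)
C(q, Y) = 1/64 (C(q, Y) = (-3 + 23/8)**2 = (-1/8)**2 = 1/64)
(-26*U)*C(-2, (2 - 2)**2) = -26*(-8)*(1/64) = 208*(1/64) = 13/4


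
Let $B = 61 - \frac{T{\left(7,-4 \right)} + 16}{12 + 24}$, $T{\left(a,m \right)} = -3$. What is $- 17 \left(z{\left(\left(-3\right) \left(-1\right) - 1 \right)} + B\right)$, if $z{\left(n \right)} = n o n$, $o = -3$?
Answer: $- \frac{29767}{36} \approx -826.86$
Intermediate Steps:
$z{\left(n \right)} = - 3 n^{2}$ ($z{\left(n \right)} = n \left(-3\right) n = - 3 n n = - 3 n^{2}$)
$B = \frac{2183}{36}$ ($B = 61 - \frac{-3 + 16}{12 + 24} = 61 - \frac{13}{36} = \frac{2183}{36} \approx 60.639$)
$- 17 \left(z{\left(\left(-3\right) \left(-1\right) - 1 \right)} + B\right) = - 17 \left(- 3 \left(\left(-3\right) \left(-1\right) - 1\right)^{2} + \frac{2183}{36}\right) = - 17 \left(- 3 \left(3 - 1\right)^{2} + \frac{2183}{36}\right) = - 17 \left(- 3 \cdot 2^{2} + \frac{2183}{36}\right) = - 17 \left(\left(-3\right) 4 + \frac{2183}{36}\right) = - 17 \left(-12 + \frac{2183}{36}\right) = \left(-17\right) \frac{1751}{36} = - \frac{29767}{36}$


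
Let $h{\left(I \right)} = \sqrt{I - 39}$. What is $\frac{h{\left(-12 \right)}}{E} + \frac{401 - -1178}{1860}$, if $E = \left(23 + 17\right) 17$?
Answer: $\frac{1579}{1860} + \frac{i \sqrt{51}}{680} \approx 0.84892 + 0.010502 i$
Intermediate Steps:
$h{\left(I \right)} = \sqrt{-39 + I}$
$E = 680$ ($E = 40 \cdot 17 = 680$)
$\frac{h{\left(-12 \right)}}{E} + \frac{401 - -1178}{1860} = \frac{\sqrt{-39 - 12}}{680} + \frac{401 - -1178}{1860} = \sqrt{-51} \cdot \frac{1}{680} + \left(401 + 1178\right) \frac{1}{1860} = i \sqrt{51} \cdot \frac{1}{680} + 1579 \cdot \frac{1}{1860} = \frac{i \sqrt{51}}{680} + \frac{1579}{1860} = \frac{1579}{1860} + \frac{i \sqrt{51}}{680}$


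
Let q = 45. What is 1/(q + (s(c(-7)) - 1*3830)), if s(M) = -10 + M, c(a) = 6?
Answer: -1/3789 ≈ -0.00026392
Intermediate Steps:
1/(q + (s(c(-7)) - 1*3830)) = 1/(45 + ((-10 + 6) - 1*3830)) = 1/(45 + (-4 - 3830)) = 1/(45 - 3834) = 1/(-3789) = -1/3789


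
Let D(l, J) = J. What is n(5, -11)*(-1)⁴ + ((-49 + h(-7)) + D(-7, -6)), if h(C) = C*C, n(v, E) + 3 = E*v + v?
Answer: -59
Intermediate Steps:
n(v, E) = -3 + v + E*v (n(v, E) = -3 + (E*v + v) = -3 + (v + E*v) = -3 + v + E*v)
h(C) = C²
n(5, -11)*(-1)⁴ + ((-49 + h(-7)) + D(-7, -6)) = (-3 + 5 - 11*5)*(-1)⁴ + ((-49 + (-7)²) - 6) = (-3 + 5 - 55)*1 + ((-49 + 49) - 6) = -53*1 + (0 - 6) = -53 - 6 = -59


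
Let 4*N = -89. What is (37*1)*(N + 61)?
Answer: 5735/4 ≈ 1433.8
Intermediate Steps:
N = -89/4 (N = (1/4)*(-89) = -89/4 ≈ -22.250)
(37*1)*(N + 61) = (37*1)*(-89/4 + 61) = 37*(155/4) = 5735/4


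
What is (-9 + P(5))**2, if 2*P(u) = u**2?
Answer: 49/4 ≈ 12.250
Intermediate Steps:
P(u) = u**2/2
(-9 + P(5))**2 = (-9 + (1/2)*5**2)**2 = (-9 + (1/2)*25)**2 = (-9 + 25/2)**2 = (7/2)**2 = 49/4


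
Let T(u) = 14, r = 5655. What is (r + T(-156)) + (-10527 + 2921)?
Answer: -1937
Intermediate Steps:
(r + T(-156)) + (-10527 + 2921) = (5655 + 14) + (-10527 + 2921) = 5669 - 7606 = -1937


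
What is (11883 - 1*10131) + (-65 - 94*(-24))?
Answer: 3943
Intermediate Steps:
(11883 - 1*10131) + (-65 - 94*(-24)) = (11883 - 10131) + (-65 + 2256) = 1752 + 2191 = 3943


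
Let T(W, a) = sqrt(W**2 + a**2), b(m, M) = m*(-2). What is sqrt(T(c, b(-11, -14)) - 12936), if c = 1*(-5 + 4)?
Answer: sqrt(-12936 + sqrt(485)) ≈ 113.64*I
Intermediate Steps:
c = -1 (c = 1*(-1) = -1)
b(m, M) = -2*m
sqrt(T(c, b(-11, -14)) - 12936) = sqrt(sqrt((-1)**2 + (-2*(-11))**2) - 12936) = sqrt(sqrt(1 + 22**2) - 12936) = sqrt(sqrt(1 + 484) - 12936) = sqrt(sqrt(485) - 12936) = sqrt(-12936 + sqrt(485))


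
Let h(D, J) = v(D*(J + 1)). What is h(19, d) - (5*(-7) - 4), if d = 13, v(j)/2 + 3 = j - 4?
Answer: 557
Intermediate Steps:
v(j) = -14 + 2*j (v(j) = -6 + 2*(j - 4) = -6 + 2*(-4 + j) = -6 + (-8 + 2*j) = -14 + 2*j)
h(D, J) = -14 + 2*D*(1 + J) (h(D, J) = -14 + 2*(D*(J + 1)) = -14 + 2*(D*(1 + J)) = -14 + 2*D*(1 + J))
h(19, d) - (5*(-7) - 4) = (-14 + 2*19*(1 + 13)) - (5*(-7) - 4) = (-14 + 2*19*14) - (-35 - 4) = (-14 + 532) - 1*(-39) = 518 + 39 = 557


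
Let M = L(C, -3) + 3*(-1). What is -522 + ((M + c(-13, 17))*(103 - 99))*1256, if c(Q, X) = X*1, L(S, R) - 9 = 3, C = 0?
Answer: 130102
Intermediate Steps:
L(S, R) = 12 (L(S, R) = 9 + 3 = 12)
c(Q, X) = X
M = 9 (M = 12 + 3*(-1) = 12 - 3 = 9)
-522 + ((M + c(-13, 17))*(103 - 99))*1256 = -522 + ((9 + 17)*(103 - 99))*1256 = -522 + (26*4)*1256 = -522 + 104*1256 = -522 + 130624 = 130102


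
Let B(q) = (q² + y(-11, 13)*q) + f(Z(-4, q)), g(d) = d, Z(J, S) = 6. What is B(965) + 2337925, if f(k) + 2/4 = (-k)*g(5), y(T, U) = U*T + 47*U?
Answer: 7441479/2 ≈ 3.7207e+6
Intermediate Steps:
y(T, U) = 47*U + T*U (y(T, U) = T*U + 47*U = 47*U + T*U)
f(k) = -½ - 5*k (f(k) = -½ - k*5 = -½ - 5*k)
B(q) = -61/2 + q² + 468*q (B(q) = (q² + (13*(47 - 11))*q) + (-½ - 5*6) = (q² + (13*36)*q) + (-½ - 30) = (q² + 468*q) - 61/2 = -61/2 + q² + 468*q)
B(965) + 2337925 = (-61/2 + 965² + 468*965) + 2337925 = (-61/2 + 931225 + 451620) + 2337925 = 2765629/2 + 2337925 = 7441479/2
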